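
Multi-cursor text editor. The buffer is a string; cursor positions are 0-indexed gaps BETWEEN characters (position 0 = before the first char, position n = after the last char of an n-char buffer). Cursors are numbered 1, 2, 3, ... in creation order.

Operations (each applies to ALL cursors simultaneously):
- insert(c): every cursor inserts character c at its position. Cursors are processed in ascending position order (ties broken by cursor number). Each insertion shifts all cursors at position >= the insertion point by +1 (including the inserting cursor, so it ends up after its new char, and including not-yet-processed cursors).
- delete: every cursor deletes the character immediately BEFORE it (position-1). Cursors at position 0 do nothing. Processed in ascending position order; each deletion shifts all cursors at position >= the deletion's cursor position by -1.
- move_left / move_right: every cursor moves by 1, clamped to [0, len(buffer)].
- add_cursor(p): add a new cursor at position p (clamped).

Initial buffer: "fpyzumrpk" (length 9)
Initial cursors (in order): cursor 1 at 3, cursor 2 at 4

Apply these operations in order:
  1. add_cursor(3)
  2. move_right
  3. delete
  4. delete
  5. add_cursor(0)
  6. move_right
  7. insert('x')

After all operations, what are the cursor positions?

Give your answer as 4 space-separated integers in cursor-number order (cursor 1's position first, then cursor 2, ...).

Answer: 5 5 5 5

Derivation:
After op 1 (add_cursor(3)): buffer="fpyzumrpk" (len 9), cursors c1@3 c3@3 c2@4, authorship .........
After op 2 (move_right): buffer="fpyzumrpk" (len 9), cursors c1@4 c3@4 c2@5, authorship .........
After op 3 (delete): buffer="fpmrpk" (len 6), cursors c1@2 c2@2 c3@2, authorship ......
After op 4 (delete): buffer="mrpk" (len 4), cursors c1@0 c2@0 c3@0, authorship ....
After op 5 (add_cursor(0)): buffer="mrpk" (len 4), cursors c1@0 c2@0 c3@0 c4@0, authorship ....
After op 6 (move_right): buffer="mrpk" (len 4), cursors c1@1 c2@1 c3@1 c4@1, authorship ....
After op 7 (insert('x')): buffer="mxxxxrpk" (len 8), cursors c1@5 c2@5 c3@5 c4@5, authorship .1234...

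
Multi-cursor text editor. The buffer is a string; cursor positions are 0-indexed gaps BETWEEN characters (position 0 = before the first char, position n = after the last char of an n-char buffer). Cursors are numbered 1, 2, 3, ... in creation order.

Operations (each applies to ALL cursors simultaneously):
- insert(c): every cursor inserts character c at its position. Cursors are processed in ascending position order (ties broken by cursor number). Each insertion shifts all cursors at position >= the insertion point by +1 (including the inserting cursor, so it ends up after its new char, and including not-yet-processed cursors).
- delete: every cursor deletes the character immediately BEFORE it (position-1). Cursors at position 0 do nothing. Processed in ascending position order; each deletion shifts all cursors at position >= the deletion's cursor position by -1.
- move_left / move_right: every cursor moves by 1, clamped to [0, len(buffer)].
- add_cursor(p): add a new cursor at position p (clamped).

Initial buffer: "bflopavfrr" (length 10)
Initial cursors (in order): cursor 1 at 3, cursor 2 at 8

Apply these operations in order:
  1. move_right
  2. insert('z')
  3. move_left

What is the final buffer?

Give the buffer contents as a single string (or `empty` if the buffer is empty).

Answer: bflozpavfrzr

Derivation:
After op 1 (move_right): buffer="bflopavfrr" (len 10), cursors c1@4 c2@9, authorship ..........
After op 2 (insert('z')): buffer="bflozpavfrzr" (len 12), cursors c1@5 c2@11, authorship ....1.....2.
After op 3 (move_left): buffer="bflozpavfrzr" (len 12), cursors c1@4 c2@10, authorship ....1.....2.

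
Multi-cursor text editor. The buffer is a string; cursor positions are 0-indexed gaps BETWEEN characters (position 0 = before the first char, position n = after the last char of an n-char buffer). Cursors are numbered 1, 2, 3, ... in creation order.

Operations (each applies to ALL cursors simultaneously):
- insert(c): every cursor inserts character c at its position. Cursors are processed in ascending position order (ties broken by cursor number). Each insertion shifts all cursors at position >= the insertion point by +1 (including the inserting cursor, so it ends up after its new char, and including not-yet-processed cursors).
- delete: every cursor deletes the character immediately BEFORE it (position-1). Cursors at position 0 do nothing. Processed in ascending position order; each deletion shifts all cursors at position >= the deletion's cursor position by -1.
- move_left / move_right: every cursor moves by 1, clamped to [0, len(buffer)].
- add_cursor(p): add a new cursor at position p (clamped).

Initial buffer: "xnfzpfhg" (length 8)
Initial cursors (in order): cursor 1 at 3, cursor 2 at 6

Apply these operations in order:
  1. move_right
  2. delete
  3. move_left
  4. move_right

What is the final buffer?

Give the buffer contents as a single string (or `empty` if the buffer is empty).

Answer: xnfpfg

Derivation:
After op 1 (move_right): buffer="xnfzpfhg" (len 8), cursors c1@4 c2@7, authorship ........
After op 2 (delete): buffer="xnfpfg" (len 6), cursors c1@3 c2@5, authorship ......
After op 3 (move_left): buffer="xnfpfg" (len 6), cursors c1@2 c2@4, authorship ......
After op 4 (move_right): buffer="xnfpfg" (len 6), cursors c1@3 c2@5, authorship ......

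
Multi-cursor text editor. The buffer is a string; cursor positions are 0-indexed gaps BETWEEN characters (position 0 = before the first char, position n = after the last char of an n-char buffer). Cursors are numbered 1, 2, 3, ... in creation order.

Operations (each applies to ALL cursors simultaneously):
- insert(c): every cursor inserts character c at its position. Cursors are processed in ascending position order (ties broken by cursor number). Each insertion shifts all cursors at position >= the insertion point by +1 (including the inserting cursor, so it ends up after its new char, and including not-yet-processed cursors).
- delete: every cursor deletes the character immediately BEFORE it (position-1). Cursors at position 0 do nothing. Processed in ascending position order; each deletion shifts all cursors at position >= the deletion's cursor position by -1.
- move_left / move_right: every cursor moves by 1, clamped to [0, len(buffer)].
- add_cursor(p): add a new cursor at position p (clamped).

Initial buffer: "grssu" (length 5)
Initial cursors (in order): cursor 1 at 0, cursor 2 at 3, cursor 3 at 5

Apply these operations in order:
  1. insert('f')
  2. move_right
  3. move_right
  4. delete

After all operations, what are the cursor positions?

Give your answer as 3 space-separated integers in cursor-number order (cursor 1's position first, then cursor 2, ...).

Answer: 2 5 5

Derivation:
After op 1 (insert('f')): buffer="fgrsfsuf" (len 8), cursors c1@1 c2@5 c3@8, authorship 1...2..3
After op 2 (move_right): buffer="fgrsfsuf" (len 8), cursors c1@2 c2@6 c3@8, authorship 1...2..3
After op 3 (move_right): buffer="fgrsfsuf" (len 8), cursors c1@3 c2@7 c3@8, authorship 1...2..3
After op 4 (delete): buffer="fgsfs" (len 5), cursors c1@2 c2@5 c3@5, authorship 1..2.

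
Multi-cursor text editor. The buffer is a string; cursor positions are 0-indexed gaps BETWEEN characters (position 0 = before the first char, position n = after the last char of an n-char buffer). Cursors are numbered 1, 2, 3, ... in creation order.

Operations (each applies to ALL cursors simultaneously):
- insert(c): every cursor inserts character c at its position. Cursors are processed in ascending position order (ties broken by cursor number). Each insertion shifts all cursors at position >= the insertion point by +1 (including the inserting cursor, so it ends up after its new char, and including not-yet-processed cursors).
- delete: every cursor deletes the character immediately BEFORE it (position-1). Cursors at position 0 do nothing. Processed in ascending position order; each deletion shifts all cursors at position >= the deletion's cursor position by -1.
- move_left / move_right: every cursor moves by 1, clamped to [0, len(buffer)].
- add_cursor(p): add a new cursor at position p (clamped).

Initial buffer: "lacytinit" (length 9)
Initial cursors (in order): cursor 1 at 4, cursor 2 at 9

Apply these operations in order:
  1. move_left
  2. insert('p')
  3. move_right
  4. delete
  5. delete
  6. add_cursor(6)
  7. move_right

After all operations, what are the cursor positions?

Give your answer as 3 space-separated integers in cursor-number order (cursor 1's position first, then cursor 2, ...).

Answer: 4 7 7

Derivation:
After op 1 (move_left): buffer="lacytinit" (len 9), cursors c1@3 c2@8, authorship .........
After op 2 (insert('p')): buffer="lacpytinipt" (len 11), cursors c1@4 c2@10, authorship ...1.....2.
After op 3 (move_right): buffer="lacpytinipt" (len 11), cursors c1@5 c2@11, authorship ...1.....2.
After op 4 (delete): buffer="lacptinip" (len 9), cursors c1@4 c2@9, authorship ...1....2
After op 5 (delete): buffer="lactini" (len 7), cursors c1@3 c2@7, authorship .......
After op 6 (add_cursor(6)): buffer="lactini" (len 7), cursors c1@3 c3@6 c2@7, authorship .......
After op 7 (move_right): buffer="lactini" (len 7), cursors c1@4 c2@7 c3@7, authorship .......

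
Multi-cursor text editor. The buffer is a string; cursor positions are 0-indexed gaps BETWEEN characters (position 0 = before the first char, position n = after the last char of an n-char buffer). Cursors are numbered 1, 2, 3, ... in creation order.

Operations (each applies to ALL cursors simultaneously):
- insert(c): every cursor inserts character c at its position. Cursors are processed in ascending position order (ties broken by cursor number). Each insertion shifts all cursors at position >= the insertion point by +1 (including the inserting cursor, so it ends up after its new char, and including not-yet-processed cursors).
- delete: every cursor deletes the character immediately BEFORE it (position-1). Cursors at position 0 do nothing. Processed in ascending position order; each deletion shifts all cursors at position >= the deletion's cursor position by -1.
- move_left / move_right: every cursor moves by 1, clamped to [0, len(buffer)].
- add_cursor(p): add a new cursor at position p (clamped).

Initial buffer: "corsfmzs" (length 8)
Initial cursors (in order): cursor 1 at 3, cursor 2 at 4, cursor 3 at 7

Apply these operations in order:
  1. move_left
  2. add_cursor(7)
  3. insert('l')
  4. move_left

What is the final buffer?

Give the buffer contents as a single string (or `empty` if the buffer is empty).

After op 1 (move_left): buffer="corsfmzs" (len 8), cursors c1@2 c2@3 c3@6, authorship ........
After op 2 (add_cursor(7)): buffer="corsfmzs" (len 8), cursors c1@2 c2@3 c3@6 c4@7, authorship ........
After op 3 (insert('l')): buffer="colrlsfmlzls" (len 12), cursors c1@3 c2@5 c3@9 c4@11, authorship ..1.2...3.4.
After op 4 (move_left): buffer="colrlsfmlzls" (len 12), cursors c1@2 c2@4 c3@8 c4@10, authorship ..1.2...3.4.

Answer: colrlsfmlzls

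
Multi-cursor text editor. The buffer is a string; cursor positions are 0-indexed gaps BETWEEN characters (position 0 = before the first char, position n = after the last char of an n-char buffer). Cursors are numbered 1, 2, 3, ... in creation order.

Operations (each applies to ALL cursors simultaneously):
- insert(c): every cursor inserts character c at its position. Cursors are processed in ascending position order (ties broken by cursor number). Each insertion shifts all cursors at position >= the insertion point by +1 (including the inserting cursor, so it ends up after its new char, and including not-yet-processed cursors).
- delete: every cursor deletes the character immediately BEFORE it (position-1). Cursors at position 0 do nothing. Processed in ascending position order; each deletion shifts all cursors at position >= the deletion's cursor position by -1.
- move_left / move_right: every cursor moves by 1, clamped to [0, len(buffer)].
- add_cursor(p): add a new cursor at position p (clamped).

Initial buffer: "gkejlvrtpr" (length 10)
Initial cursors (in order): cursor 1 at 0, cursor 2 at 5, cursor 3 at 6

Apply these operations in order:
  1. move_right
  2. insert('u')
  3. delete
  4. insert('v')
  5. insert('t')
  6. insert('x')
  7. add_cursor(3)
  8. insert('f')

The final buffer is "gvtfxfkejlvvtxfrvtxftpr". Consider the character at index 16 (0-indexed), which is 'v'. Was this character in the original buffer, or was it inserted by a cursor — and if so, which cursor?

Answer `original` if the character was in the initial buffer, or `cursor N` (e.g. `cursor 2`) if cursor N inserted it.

Answer: cursor 3

Derivation:
After op 1 (move_right): buffer="gkejlvrtpr" (len 10), cursors c1@1 c2@6 c3@7, authorship ..........
After op 2 (insert('u')): buffer="gukejlvurutpr" (len 13), cursors c1@2 c2@8 c3@10, authorship .1.....2.3...
After op 3 (delete): buffer="gkejlvrtpr" (len 10), cursors c1@1 c2@6 c3@7, authorship ..........
After op 4 (insert('v')): buffer="gvkejlvvrvtpr" (len 13), cursors c1@2 c2@8 c3@10, authorship .1.....2.3...
After op 5 (insert('t')): buffer="gvtkejlvvtrvttpr" (len 16), cursors c1@3 c2@10 c3@13, authorship .11.....22.33...
After op 6 (insert('x')): buffer="gvtxkejlvvtxrvtxtpr" (len 19), cursors c1@4 c2@12 c3@16, authorship .111.....222.333...
After op 7 (add_cursor(3)): buffer="gvtxkejlvvtxrvtxtpr" (len 19), cursors c4@3 c1@4 c2@12 c3@16, authorship .111.....222.333...
After op 8 (insert('f')): buffer="gvtfxfkejlvvtxfrvtxftpr" (len 23), cursors c4@4 c1@6 c2@15 c3@20, authorship .11411.....2222.3333...
Authorship (.=original, N=cursor N): . 1 1 4 1 1 . . . . . 2 2 2 2 . 3 3 3 3 . . .
Index 16: author = 3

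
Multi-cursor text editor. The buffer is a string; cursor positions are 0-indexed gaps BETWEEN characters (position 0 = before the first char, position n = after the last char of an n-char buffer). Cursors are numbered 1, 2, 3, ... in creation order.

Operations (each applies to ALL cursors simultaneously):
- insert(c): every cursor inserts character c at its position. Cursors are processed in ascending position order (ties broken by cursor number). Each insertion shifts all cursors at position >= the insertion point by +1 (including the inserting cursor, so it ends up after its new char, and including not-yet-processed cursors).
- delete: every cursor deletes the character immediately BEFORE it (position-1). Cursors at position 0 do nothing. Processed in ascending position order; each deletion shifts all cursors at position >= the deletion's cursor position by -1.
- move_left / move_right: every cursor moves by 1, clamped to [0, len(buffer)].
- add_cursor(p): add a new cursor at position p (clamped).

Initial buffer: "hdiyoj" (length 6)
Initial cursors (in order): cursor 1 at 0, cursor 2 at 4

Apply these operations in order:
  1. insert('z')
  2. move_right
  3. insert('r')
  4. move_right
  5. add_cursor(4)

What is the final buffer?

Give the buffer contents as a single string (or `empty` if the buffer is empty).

After op 1 (insert('z')): buffer="zhdiyzoj" (len 8), cursors c1@1 c2@6, authorship 1....2..
After op 2 (move_right): buffer="zhdiyzoj" (len 8), cursors c1@2 c2@7, authorship 1....2..
After op 3 (insert('r')): buffer="zhrdiyzorj" (len 10), cursors c1@3 c2@9, authorship 1.1...2.2.
After op 4 (move_right): buffer="zhrdiyzorj" (len 10), cursors c1@4 c2@10, authorship 1.1...2.2.
After op 5 (add_cursor(4)): buffer="zhrdiyzorj" (len 10), cursors c1@4 c3@4 c2@10, authorship 1.1...2.2.

Answer: zhrdiyzorj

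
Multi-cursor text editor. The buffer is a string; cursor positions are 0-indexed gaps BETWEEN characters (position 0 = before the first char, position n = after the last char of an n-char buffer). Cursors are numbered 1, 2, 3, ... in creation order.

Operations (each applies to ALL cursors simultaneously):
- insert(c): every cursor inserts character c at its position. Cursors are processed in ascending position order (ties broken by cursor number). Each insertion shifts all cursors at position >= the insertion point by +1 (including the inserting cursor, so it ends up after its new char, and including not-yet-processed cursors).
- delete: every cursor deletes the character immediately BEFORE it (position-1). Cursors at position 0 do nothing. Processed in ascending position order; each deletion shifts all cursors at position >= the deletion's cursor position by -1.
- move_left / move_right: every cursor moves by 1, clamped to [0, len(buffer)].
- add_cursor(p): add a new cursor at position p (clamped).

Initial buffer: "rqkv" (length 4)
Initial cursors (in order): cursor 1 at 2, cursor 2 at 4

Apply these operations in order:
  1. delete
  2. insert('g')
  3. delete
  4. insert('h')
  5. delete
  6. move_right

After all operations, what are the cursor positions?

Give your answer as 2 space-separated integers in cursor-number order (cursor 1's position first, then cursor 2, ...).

After op 1 (delete): buffer="rk" (len 2), cursors c1@1 c2@2, authorship ..
After op 2 (insert('g')): buffer="rgkg" (len 4), cursors c1@2 c2@4, authorship .1.2
After op 3 (delete): buffer="rk" (len 2), cursors c1@1 c2@2, authorship ..
After op 4 (insert('h')): buffer="rhkh" (len 4), cursors c1@2 c2@4, authorship .1.2
After op 5 (delete): buffer="rk" (len 2), cursors c1@1 c2@2, authorship ..
After op 6 (move_right): buffer="rk" (len 2), cursors c1@2 c2@2, authorship ..

Answer: 2 2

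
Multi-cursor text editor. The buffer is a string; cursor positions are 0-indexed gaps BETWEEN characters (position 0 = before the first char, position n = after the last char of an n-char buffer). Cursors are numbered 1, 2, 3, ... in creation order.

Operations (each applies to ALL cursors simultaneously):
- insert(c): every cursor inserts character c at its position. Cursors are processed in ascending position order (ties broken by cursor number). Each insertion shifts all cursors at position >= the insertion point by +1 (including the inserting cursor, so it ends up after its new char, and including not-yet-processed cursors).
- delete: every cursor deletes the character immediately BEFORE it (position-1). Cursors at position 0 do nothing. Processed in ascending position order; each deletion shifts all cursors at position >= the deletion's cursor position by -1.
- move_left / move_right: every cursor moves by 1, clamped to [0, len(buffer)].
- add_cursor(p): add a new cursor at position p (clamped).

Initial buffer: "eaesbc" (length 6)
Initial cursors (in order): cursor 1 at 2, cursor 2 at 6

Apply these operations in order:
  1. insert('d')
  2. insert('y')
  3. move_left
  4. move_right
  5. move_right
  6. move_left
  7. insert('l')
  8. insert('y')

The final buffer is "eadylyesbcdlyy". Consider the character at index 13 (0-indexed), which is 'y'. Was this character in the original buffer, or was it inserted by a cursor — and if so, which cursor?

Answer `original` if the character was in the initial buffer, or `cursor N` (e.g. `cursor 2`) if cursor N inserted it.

Answer: cursor 2

Derivation:
After op 1 (insert('d')): buffer="eadesbcd" (len 8), cursors c1@3 c2@8, authorship ..1....2
After op 2 (insert('y')): buffer="eadyesbcdy" (len 10), cursors c1@4 c2@10, authorship ..11....22
After op 3 (move_left): buffer="eadyesbcdy" (len 10), cursors c1@3 c2@9, authorship ..11....22
After op 4 (move_right): buffer="eadyesbcdy" (len 10), cursors c1@4 c2@10, authorship ..11....22
After op 5 (move_right): buffer="eadyesbcdy" (len 10), cursors c1@5 c2@10, authorship ..11....22
After op 6 (move_left): buffer="eadyesbcdy" (len 10), cursors c1@4 c2@9, authorship ..11....22
After op 7 (insert('l')): buffer="eadylesbcdly" (len 12), cursors c1@5 c2@11, authorship ..111....222
After op 8 (insert('y')): buffer="eadylyesbcdlyy" (len 14), cursors c1@6 c2@13, authorship ..1111....2222
Authorship (.=original, N=cursor N): . . 1 1 1 1 . . . . 2 2 2 2
Index 13: author = 2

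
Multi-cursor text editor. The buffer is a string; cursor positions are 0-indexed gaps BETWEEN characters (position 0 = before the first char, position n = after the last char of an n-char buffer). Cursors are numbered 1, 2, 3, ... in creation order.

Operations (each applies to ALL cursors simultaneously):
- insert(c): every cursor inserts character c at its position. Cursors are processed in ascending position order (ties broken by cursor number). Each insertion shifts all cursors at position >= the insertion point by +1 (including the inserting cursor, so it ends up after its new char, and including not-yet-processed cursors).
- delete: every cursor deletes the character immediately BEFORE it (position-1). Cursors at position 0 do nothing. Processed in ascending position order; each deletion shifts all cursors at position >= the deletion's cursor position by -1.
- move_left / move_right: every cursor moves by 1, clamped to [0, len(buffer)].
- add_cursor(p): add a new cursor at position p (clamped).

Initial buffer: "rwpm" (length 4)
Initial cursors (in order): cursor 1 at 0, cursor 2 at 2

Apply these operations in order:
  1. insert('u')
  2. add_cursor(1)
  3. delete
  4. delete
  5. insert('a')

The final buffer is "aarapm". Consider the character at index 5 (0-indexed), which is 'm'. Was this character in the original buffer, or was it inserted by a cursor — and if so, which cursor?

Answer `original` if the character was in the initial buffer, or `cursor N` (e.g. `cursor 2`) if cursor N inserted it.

Answer: original

Derivation:
After op 1 (insert('u')): buffer="urwupm" (len 6), cursors c1@1 c2@4, authorship 1..2..
After op 2 (add_cursor(1)): buffer="urwupm" (len 6), cursors c1@1 c3@1 c2@4, authorship 1..2..
After op 3 (delete): buffer="rwpm" (len 4), cursors c1@0 c3@0 c2@2, authorship ....
After op 4 (delete): buffer="rpm" (len 3), cursors c1@0 c3@0 c2@1, authorship ...
After op 5 (insert('a')): buffer="aarapm" (len 6), cursors c1@2 c3@2 c2@4, authorship 13.2..
Authorship (.=original, N=cursor N): 1 3 . 2 . .
Index 5: author = original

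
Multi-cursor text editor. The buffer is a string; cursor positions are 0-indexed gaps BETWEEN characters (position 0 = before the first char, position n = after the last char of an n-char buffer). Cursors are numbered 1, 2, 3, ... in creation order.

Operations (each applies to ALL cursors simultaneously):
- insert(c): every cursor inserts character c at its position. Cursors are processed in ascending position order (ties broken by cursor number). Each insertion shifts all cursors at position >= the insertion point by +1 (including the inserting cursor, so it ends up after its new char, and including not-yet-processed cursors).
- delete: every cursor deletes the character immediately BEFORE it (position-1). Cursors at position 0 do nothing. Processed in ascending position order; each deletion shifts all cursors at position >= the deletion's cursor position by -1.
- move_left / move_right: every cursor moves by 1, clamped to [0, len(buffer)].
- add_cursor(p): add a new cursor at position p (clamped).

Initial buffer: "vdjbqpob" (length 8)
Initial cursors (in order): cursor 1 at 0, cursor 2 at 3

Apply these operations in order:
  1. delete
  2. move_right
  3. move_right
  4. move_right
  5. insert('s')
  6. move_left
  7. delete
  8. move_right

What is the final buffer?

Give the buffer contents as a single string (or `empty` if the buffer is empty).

Answer: vdsqsob

Derivation:
After op 1 (delete): buffer="vdbqpob" (len 7), cursors c1@0 c2@2, authorship .......
After op 2 (move_right): buffer="vdbqpob" (len 7), cursors c1@1 c2@3, authorship .......
After op 3 (move_right): buffer="vdbqpob" (len 7), cursors c1@2 c2@4, authorship .......
After op 4 (move_right): buffer="vdbqpob" (len 7), cursors c1@3 c2@5, authorship .......
After op 5 (insert('s')): buffer="vdbsqpsob" (len 9), cursors c1@4 c2@7, authorship ...1..2..
After op 6 (move_left): buffer="vdbsqpsob" (len 9), cursors c1@3 c2@6, authorship ...1..2..
After op 7 (delete): buffer="vdsqsob" (len 7), cursors c1@2 c2@4, authorship ..1.2..
After op 8 (move_right): buffer="vdsqsob" (len 7), cursors c1@3 c2@5, authorship ..1.2..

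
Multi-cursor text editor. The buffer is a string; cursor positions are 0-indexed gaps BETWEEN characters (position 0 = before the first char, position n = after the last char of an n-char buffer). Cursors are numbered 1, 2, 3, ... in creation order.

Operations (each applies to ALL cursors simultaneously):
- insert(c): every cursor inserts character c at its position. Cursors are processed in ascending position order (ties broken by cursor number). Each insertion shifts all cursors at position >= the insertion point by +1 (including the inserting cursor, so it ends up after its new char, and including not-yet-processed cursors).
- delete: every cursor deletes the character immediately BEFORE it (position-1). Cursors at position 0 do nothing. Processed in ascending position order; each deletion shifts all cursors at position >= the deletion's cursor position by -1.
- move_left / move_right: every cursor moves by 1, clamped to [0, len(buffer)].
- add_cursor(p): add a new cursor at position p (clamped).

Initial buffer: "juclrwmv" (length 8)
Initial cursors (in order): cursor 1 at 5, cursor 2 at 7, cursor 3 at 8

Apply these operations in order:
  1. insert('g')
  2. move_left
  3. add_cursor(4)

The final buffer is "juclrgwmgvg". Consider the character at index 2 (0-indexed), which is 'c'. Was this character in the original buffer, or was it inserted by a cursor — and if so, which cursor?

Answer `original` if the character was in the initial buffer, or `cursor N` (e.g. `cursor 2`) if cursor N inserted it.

After op 1 (insert('g')): buffer="juclrgwmgvg" (len 11), cursors c1@6 c2@9 c3@11, authorship .....1..2.3
After op 2 (move_left): buffer="juclrgwmgvg" (len 11), cursors c1@5 c2@8 c3@10, authorship .....1..2.3
After op 3 (add_cursor(4)): buffer="juclrgwmgvg" (len 11), cursors c4@4 c1@5 c2@8 c3@10, authorship .....1..2.3
Authorship (.=original, N=cursor N): . . . . . 1 . . 2 . 3
Index 2: author = original

Answer: original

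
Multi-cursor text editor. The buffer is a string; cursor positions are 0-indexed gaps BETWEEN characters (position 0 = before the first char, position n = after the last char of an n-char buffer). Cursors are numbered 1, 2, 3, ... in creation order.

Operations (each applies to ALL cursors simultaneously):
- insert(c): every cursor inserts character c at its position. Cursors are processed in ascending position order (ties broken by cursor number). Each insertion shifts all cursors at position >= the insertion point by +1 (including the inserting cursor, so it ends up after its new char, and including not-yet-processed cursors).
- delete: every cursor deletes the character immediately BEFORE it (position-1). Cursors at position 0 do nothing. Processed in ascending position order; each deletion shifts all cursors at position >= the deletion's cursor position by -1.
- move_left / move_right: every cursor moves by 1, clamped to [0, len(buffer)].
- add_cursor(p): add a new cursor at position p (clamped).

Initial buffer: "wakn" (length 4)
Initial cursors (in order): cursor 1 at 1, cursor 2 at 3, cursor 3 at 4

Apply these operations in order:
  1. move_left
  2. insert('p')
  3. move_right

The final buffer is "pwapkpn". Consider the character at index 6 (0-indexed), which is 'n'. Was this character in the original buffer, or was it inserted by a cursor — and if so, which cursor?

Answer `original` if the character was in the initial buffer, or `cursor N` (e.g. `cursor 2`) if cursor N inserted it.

Answer: original

Derivation:
After op 1 (move_left): buffer="wakn" (len 4), cursors c1@0 c2@2 c3@3, authorship ....
After op 2 (insert('p')): buffer="pwapkpn" (len 7), cursors c1@1 c2@4 c3@6, authorship 1..2.3.
After op 3 (move_right): buffer="pwapkpn" (len 7), cursors c1@2 c2@5 c3@7, authorship 1..2.3.
Authorship (.=original, N=cursor N): 1 . . 2 . 3 .
Index 6: author = original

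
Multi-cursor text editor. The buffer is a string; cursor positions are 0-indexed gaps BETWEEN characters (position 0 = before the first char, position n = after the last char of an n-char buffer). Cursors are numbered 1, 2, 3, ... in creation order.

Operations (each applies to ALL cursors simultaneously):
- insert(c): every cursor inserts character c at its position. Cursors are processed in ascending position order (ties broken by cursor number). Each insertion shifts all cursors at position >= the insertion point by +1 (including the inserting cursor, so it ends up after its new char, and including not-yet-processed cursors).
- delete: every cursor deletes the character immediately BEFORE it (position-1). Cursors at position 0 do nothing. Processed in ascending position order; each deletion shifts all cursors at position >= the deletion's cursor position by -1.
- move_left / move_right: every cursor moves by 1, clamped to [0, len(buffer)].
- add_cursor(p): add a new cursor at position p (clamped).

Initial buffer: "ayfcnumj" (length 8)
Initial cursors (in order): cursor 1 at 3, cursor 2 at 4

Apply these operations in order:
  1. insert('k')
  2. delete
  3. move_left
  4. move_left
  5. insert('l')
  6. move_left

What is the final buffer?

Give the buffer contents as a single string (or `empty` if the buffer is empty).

Answer: alylfcnumj

Derivation:
After op 1 (insert('k')): buffer="ayfkcknumj" (len 10), cursors c1@4 c2@6, authorship ...1.2....
After op 2 (delete): buffer="ayfcnumj" (len 8), cursors c1@3 c2@4, authorship ........
After op 3 (move_left): buffer="ayfcnumj" (len 8), cursors c1@2 c2@3, authorship ........
After op 4 (move_left): buffer="ayfcnumj" (len 8), cursors c1@1 c2@2, authorship ........
After op 5 (insert('l')): buffer="alylfcnumj" (len 10), cursors c1@2 c2@4, authorship .1.2......
After op 6 (move_left): buffer="alylfcnumj" (len 10), cursors c1@1 c2@3, authorship .1.2......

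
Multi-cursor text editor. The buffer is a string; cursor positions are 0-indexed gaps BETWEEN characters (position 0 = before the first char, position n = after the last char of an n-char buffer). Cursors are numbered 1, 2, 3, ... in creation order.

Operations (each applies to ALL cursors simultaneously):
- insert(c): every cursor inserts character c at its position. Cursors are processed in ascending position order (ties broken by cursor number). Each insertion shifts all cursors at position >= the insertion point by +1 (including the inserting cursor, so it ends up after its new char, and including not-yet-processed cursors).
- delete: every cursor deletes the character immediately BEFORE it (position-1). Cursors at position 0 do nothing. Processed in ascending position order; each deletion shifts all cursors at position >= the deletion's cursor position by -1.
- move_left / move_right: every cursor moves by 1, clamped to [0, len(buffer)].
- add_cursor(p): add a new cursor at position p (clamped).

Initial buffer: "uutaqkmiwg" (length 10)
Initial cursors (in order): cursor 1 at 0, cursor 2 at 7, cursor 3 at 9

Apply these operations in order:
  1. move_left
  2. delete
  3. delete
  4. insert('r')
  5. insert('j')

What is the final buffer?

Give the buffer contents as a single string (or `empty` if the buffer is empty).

After op 1 (move_left): buffer="uutaqkmiwg" (len 10), cursors c1@0 c2@6 c3@8, authorship ..........
After op 2 (delete): buffer="uutaqmwg" (len 8), cursors c1@0 c2@5 c3@6, authorship ........
After op 3 (delete): buffer="uutawg" (len 6), cursors c1@0 c2@4 c3@4, authorship ......
After op 4 (insert('r')): buffer="ruutarrwg" (len 9), cursors c1@1 c2@7 c3@7, authorship 1....23..
After op 5 (insert('j')): buffer="rjuutarrjjwg" (len 12), cursors c1@2 c2@10 c3@10, authorship 11....2323..

Answer: rjuutarrjjwg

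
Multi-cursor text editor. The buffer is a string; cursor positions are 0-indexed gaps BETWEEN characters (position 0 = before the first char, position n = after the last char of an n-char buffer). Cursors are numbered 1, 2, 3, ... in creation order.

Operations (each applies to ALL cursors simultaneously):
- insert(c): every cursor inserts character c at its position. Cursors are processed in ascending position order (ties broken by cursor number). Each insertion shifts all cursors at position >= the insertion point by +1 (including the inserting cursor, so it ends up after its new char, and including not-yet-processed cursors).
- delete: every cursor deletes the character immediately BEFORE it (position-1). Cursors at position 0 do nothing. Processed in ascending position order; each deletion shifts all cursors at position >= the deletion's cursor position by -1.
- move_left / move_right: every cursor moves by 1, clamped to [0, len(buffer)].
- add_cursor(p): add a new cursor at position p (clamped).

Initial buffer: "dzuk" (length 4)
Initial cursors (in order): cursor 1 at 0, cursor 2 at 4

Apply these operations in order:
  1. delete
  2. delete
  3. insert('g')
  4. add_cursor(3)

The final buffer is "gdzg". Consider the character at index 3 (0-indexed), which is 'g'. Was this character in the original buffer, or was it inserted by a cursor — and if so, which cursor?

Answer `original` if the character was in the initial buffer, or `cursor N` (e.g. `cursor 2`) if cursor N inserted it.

After op 1 (delete): buffer="dzu" (len 3), cursors c1@0 c2@3, authorship ...
After op 2 (delete): buffer="dz" (len 2), cursors c1@0 c2@2, authorship ..
After op 3 (insert('g')): buffer="gdzg" (len 4), cursors c1@1 c2@4, authorship 1..2
After op 4 (add_cursor(3)): buffer="gdzg" (len 4), cursors c1@1 c3@3 c2@4, authorship 1..2
Authorship (.=original, N=cursor N): 1 . . 2
Index 3: author = 2

Answer: cursor 2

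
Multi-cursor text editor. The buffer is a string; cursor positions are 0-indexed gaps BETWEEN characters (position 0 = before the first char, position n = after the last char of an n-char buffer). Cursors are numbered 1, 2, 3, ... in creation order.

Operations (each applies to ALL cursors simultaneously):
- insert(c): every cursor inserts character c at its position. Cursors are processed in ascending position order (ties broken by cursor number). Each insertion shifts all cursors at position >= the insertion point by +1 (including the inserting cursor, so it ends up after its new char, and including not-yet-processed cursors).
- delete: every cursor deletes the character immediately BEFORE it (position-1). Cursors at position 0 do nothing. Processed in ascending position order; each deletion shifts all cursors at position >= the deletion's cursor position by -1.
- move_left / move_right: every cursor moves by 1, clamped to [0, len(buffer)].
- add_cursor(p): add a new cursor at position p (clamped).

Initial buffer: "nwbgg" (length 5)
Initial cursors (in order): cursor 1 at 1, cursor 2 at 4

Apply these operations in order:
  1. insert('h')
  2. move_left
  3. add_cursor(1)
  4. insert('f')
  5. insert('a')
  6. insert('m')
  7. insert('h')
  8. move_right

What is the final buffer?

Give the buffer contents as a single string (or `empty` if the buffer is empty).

Answer: nffaammhhhwbgfamhhg

Derivation:
After op 1 (insert('h')): buffer="nhwbghg" (len 7), cursors c1@2 c2@6, authorship .1...2.
After op 2 (move_left): buffer="nhwbghg" (len 7), cursors c1@1 c2@5, authorship .1...2.
After op 3 (add_cursor(1)): buffer="nhwbghg" (len 7), cursors c1@1 c3@1 c2@5, authorship .1...2.
After op 4 (insert('f')): buffer="nffhwbgfhg" (len 10), cursors c1@3 c3@3 c2@8, authorship .131...22.
After op 5 (insert('a')): buffer="nffaahwbgfahg" (len 13), cursors c1@5 c3@5 c2@11, authorship .13131...222.
After op 6 (insert('m')): buffer="nffaammhwbgfamhg" (len 16), cursors c1@7 c3@7 c2@14, authorship .1313131...2222.
After op 7 (insert('h')): buffer="nffaammhhhwbgfamhhg" (len 19), cursors c1@9 c3@9 c2@17, authorship .131313131...22222.
After op 8 (move_right): buffer="nffaammhhhwbgfamhhg" (len 19), cursors c1@10 c3@10 c2@18, authorship .131313131...22222.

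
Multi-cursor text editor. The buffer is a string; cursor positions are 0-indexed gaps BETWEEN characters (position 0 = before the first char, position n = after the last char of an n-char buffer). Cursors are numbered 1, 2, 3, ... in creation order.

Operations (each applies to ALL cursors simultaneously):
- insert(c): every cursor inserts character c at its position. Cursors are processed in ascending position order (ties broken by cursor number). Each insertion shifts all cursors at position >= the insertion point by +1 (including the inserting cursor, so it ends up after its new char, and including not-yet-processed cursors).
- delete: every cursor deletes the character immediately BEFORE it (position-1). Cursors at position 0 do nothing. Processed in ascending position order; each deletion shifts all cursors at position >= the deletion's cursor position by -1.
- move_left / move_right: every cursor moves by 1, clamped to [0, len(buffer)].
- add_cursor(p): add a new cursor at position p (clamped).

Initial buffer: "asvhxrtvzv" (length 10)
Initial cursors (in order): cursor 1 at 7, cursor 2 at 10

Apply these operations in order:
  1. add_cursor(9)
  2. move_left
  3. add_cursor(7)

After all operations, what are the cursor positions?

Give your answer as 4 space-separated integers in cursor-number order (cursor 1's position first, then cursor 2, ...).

After op 1 (add_cursor(9)): buffer="asvhxrtvzv" (len 10), cursors c1@7 c3@9 c2@10, authorship ..........
After op 2 (move_left): buffer="asvhxrtvzv" (len 10), cursors c1@6 c3@8 c2@9, authorship ..........
After op 3 (add_cursor(7)): buffer="asvhxrtvzv" (len 10), cursors c1@6 c4@7 c3@8 c2@9, authorship ..........

Answer: 6 9 8 7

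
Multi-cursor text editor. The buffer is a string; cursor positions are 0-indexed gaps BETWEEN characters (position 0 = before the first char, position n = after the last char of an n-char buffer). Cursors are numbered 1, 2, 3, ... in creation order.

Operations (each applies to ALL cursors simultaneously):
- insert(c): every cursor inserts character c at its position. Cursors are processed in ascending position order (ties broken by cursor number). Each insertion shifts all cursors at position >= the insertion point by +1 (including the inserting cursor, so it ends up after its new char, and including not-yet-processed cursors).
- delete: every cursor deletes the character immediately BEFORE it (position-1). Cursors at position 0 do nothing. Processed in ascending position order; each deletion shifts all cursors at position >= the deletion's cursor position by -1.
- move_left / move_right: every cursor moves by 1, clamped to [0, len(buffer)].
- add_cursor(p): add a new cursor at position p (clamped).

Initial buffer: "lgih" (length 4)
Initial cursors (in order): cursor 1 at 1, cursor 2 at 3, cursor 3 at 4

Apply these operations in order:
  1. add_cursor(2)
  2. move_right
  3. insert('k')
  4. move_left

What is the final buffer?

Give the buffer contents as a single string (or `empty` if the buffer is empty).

After op 1 (add_cursor(2)): buffer="lgih" (len 4), cursors c1@1 c4@2 c2@3 c3@4, authorship ....
After op 2 (move_right): buffer="lgih" (len 4), cursors c1@2 c4@3 c2@4 c3@4, authorship ....
After op 3 (insert('k')): buffer="lgkikhkk" (len 8), cursors c1@3 c4@5 c2@8 c3@8, authorship ..1.4.23
After op 4 (move_left): buffer="lgkikhkk" (len 8), cursors c1@2 c4@4 c2@7 c3@7, authorship ..1.4.23

Answer: lgkikhkk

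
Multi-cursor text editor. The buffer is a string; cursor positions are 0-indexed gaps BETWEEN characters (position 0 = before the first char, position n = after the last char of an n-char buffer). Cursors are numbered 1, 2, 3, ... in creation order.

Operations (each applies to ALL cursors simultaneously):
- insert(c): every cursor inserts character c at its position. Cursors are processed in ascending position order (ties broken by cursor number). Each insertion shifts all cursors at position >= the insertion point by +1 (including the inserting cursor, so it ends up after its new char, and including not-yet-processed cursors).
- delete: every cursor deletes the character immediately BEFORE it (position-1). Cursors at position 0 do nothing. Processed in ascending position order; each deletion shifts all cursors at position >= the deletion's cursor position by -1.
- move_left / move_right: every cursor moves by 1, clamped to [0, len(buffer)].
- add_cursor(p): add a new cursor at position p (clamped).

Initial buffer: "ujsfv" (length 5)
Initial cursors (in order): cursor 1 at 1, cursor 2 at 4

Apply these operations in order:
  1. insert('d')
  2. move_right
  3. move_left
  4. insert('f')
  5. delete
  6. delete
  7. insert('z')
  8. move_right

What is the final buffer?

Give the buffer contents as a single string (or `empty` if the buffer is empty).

After op 1 (insert('d')): buffer="udjsfdv" (len 7), cursors c1@2 c2@6, authorship .1...2.
After op 2 (move_right): buffer="udjsfdv" (len 7), cursors c1@3 c2@7, authorship .1...2.
After op 3 (move_left): buffer="udjsfdv" (len 7), cursors c1@2 c2@6, authorship .1...2.
After op 4 (insert('f')): buffer="udfjsfdfv" (len 9), cursors c1@3 c2@8, authorship .11...22.
After op 5 (delete): buffer="udjsfdv" (len 7), cursors c1@2 c2@6, authorship .1...2.
After op 6 (delete): buffer="ujsfv" (len 5), cursors c1@1 c2@4, authorship .....
After op 7 (insert('z')): buffer="uzjsfzv" (len 7), cursors c1@2 c2@6, authorship .1...2.
After op 8 (move_right): buffer="uzjsfzv" (len 7), cursors c1@3 c2@7, authorship .1...2.

Answer: uzjsfzv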